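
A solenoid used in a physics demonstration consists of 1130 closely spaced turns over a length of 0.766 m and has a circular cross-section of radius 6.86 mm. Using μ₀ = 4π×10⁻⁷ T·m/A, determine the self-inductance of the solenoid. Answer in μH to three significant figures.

A = πr² = π(6.860×10^-3 m)² = 1.478×10^-4 m².
For a long solenoid, L = μ₀N²A/ℓ.
L = (4π×10⁻⁷)(1130)²(1.478×10^-4)/(0.766 m) = 3.097×10^-4 H.

L ≈ 310 μH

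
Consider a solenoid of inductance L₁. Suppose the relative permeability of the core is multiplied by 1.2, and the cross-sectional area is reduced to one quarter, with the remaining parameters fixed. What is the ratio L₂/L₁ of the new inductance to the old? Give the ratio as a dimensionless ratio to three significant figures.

L₂/L₁ = 0.300

For a solenoid, L ∝ μᵣN²A/ℓ.
L₂/L₁ = (1.2) × (0.25) = 0.300.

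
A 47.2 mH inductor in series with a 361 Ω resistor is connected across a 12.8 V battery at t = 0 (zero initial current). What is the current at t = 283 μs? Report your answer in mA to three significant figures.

τ = L/R = 4.720×10^-2/361 = 1.307×10^-4 s; final current I_∞ = ε/R = 12.8/361 = 3.546×10^-2 A.
I(t) = I_∞(1 − e^(−t/τ)) with t/τ = 2.164.
I = (3.546×10^-2)(1 − e^(−2.164)) = 3.139×10^-2 A.

I ≈ 31.4 mA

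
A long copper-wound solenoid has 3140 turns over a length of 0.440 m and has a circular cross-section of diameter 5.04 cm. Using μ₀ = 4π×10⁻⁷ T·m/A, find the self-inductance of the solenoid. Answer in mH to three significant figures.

A = π(d/2)² = π(2.520×10^-2 m)² = 1.995×10^-3 m².
For a long solenoid, L = μ₀N²A/ℓ.
L = (4π×10⁻⁷)(3140)²(1.995×10^-3)/(0.44 m) = 5.618×10^-2 H.

L ≈ 56.2 mH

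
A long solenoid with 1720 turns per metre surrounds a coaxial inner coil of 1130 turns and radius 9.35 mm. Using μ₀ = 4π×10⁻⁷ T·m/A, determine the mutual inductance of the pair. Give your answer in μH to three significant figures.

The outer solenoid produces a uniform field B₁ = μ₀n₁I₁ across the inner coil,
so the flux linkage is N₂Φ = N₂B₁A₂ = μ₀n₁N₂A₂·I₁, giving M = μ₀n₁N₂A₂.
A₂ = πr² = π(9.350×10^-3 m)² = 2.746×10^-4 m².
M = (4π×10⁻⁷)(1720)(1130)(2.746×10^-4) = 6.708×10^-4 H.

M ≈ 671 μH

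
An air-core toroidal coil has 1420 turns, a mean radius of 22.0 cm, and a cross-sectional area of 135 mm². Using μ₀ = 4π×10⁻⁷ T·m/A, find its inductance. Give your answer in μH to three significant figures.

For a thin toroid, L = μ₀N²A/(2πR).
L = (4π×10⁻⁷)(1420)²(1.350×10^-4) / (2π×0.22 m) = 2.4747×10^-4 H.

L ≈ 247 μH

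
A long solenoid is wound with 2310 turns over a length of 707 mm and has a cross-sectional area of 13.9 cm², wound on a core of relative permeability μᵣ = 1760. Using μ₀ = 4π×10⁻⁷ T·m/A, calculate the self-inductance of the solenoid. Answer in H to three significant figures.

A = 13.9 cm² = 1.390×10^-3 m².
For a long solenoid, L = μ₀μᵣN²A/ℓ.
L = (4π×10⁻⁷)(1760)(2310)²(1.390×10^-3)/(0.707 m) = 23.2 H.

L ≈ 23.2 H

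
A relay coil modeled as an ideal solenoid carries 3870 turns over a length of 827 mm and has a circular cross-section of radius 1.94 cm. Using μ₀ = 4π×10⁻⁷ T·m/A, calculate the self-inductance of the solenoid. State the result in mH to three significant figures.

L ≈ 26.9 mH

A = πr² = π(1.940×10^-2 m)² = 1.182×10^-3 m².
For a long solenoid, L = μ₀N²A/ℓ.
L = (4π×10⁻⁷)(3870)²(1.182×10^-3)/(0.827 m) = 2.691×10^-2 H.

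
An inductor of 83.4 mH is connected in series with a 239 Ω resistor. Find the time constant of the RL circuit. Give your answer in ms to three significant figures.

τ = L/R = (8.340×10^-2 H)/(239 Ω) = 3.490×10^-4 s.

τ ≈ 0.349 ms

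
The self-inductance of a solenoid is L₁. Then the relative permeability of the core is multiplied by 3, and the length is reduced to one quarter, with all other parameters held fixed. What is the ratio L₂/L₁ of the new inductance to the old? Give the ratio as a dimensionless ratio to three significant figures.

For a solenoid, L ∝ μᵣN²A/ℓ.
L₂/L₁ = (3) × (0.25)^-1 = 12.0.

L₂/L₁ = 12.0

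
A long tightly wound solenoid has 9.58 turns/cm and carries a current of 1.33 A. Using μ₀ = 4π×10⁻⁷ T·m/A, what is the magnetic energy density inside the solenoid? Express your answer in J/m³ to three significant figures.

u ≈ 1.02 J/m³

B = μ₀nI = (4π×10⁻⁷)(958)(1.33) = 1.601×10^-3 T.
u = B²/(2μ₀) = (1.601×10^-3)²/(2×4π×10⁻⁷) = 1.02 J/m³.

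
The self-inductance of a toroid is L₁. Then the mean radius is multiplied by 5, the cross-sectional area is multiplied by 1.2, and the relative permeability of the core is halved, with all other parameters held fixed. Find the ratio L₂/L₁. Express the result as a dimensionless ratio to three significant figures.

L₂/L₁ = 0.120

For a toroid, L ∝ μᵣN²A/R.
L₂/L₁ = (5)^-1 × (1.2) × (0.5) = 0.120.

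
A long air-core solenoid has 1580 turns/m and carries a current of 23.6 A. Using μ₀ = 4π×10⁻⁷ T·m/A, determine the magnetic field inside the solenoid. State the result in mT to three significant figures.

Inside a long solenoid, B = μ₀nI.
B = (4π×10⁻⁷)(1.580×10^3 m⁻¹)(23.6 A) = 4.686×10^-2 T.

B ≈ 46.9 mT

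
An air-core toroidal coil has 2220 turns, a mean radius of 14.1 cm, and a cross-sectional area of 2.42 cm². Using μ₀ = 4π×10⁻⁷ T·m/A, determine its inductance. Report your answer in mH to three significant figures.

L ≈ 1.69 mH

For a thin toroid, L = μ₀N²A/(2πR).
L = (4π×10⁻⁷)(2220)²(2.420×10^-4) / (2π×0.141 m) = 1.692×10^-3 H.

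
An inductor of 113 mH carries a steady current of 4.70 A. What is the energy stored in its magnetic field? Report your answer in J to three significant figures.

U ≈ 1.25 J

Stored magnetic energy: U = ½LI².
U = ½(0.113 H)(4.70 A)² = 1.248 J.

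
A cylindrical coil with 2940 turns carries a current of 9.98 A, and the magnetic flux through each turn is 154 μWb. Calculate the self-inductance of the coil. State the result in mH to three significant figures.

Self-inductance is defined by L = NΦ_B/I (flux linkage over current).
L = (2940)(1.540×10^-4 Wb)/(9.98 A) = 4.537×10^-2 H.

L ≈ 45.4 mH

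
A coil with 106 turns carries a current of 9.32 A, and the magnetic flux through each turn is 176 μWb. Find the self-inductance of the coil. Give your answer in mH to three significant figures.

Self-inductance is defined by L = NΦ_B/I (flux linkage over current).
L = (106)(1.760×10^-4 Wb)/(9.32 A) = 2.002×10^-3 H.

L ≈ 2.00 mH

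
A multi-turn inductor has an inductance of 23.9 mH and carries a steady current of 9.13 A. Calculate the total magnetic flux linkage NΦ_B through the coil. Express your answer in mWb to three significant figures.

From L = NΦ_B/I, the flux linkage is NΦ_B = LI.
NΦ_B = (2.390×10^-2 H)(9.13 A) = 0.2182 Wb.

NΦ_B ≈ 218 mWb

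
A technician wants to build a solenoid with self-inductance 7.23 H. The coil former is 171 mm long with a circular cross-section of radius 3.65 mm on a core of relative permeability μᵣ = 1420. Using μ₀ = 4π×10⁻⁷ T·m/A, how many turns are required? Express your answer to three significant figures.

N ≈ 4070 turns

A = πr² = π(3.650×10^-3 m)² = 4.185×10^-5 m².
From L = μ₀μᵣN²A/ℓ, N = √(Lℓ / (μ₀μᵣA)).
N = √[(7.23)(0.171) / ((4π×10⁻⁷)(1420)×4.185×10^-5)] = √(1.655×10^7) ≈ 4068.6.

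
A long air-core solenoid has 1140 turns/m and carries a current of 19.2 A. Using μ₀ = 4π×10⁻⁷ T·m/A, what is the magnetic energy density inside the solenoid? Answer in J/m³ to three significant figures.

u ≈ 301 J/m³

B = μ₀nI = (4π×10⁻⁷)(1.140×10^3)(19.2) = 2.751×10^-2 T.
u = B²/(2μ₀) = (2.751×10^-2)²/(2×4π×10⁻⁷) = 301 J/m³.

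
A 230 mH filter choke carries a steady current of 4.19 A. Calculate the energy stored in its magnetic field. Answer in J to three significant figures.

Stored magnetic energy: U = ½LI².
U = ½(0.23 H)(4.19 A)² = 2.019 J.

U ≈ 2.02 J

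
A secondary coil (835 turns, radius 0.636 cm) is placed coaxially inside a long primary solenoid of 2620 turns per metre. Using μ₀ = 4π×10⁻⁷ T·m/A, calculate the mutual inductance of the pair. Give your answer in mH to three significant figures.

M ≈ 0.349 mH

The outer solenoid produces a uniform field B₁ = μ₀n₁I₁ across the inner coil,
so the flux linkage is N₂Φ = N₂B₁A₂ = μ₀n₁N₂A₂·I₁, giving M = μ₀n₁N₂A₂.
A₂ = πr² = π(6.360×10^-3 m)² = 1.271×10^-4 m².
M = (4π×10⁻⁷)(2620)(835)(1.271×10^-4) = 3.494×10^-4 H.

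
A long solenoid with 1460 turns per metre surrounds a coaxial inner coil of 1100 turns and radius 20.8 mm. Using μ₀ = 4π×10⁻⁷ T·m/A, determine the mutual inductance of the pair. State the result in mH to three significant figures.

The outer solenoid produces a uniform field B₁ = μ₀n₁I₁ across the inner coil,
so the flux linkage is N₂Φ = N₂B₁A₂ = μ₀n₁N₂A₂·I₁, giving M = μ₀n₁N₂A₂.
A₂ = πr² = π(2.080×10^-2 m)² = 1.359×10^-3 m².
M = (4π×10⁻⁷)(1460)(1100)(1.359×10^-3) = 2.743×10^-3 H.

M ≈ 2.74 mH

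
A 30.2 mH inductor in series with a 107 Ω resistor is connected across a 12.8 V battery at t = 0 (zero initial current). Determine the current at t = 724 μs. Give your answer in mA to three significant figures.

I ≈ 110 mA

τ = L/R = 3.020×10^-2/107 = 2.822×10^-4 s; final current I_∞ = ε/R = 12.8/107 = 0.1196 A.
I(t) = I_∞(1 − e^(−t/τ)) with t/τ = 2.565.
I = (0.1196)(1 − e^(−2.565)) = 0.1104 A.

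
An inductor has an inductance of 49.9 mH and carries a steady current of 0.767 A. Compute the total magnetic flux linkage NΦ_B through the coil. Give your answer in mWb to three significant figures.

From L = NΦ_B/I, the flux linkage is NΦ_B = LI.
NΦ_B = (4.990×10^-2 H)(0.767 A) = 3.827×10^-2 Wb.

NΦ_B ≈ 38.3 mWb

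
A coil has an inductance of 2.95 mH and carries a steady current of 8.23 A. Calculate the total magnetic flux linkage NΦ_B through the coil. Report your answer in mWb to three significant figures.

From L = NΦ_B/I, the flux linkage is NΦ_B = LI.
NΦ_B = (2.950×10^-3 H)(8.23 A) = 2.428×10^-2 Wb.

NΦ_B ≈ 24.3 mWb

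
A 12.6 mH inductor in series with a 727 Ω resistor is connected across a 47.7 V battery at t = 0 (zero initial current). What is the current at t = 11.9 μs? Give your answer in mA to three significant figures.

I ≈ 32.6 mA

τ = L/R = 1.260×10^-2/727 = 1.733×10^-5 s; final current I_∞ = ε/R = 47.7/727 = 6.561×10^-2 A.
I(t) = I_∞(1 − e^(−t/τ)) with t/τ = 0.687.
I = (6.561×10^-2)(1 − e^(−0.687)) = 3.259×10^-2 A.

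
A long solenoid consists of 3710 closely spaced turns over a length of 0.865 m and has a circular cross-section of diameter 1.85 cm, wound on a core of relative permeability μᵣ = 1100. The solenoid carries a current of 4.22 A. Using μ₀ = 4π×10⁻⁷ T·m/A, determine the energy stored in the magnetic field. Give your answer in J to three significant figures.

U ≈ 52.6 J

A = π(d/2)² = π(9.250×10^-3 m)² = 2.688×10^-4 m².
L = μ₀μᵣN²A/ℓ = (4π×10⁻⁷)(1100)(3710)²(2.688×10^-4)/(0.865) = 5.912 H.
U = ½LI² = ½(5.912)(4.22)² = 52.646 J.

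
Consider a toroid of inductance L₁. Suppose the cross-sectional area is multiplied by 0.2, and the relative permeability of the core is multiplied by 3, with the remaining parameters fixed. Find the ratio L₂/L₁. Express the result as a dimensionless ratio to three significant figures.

L₂/L₁ = 0.600

For a toroid, L ∝ μᵣN²A/R.
L₂/L₁ = (0.2) × (3) = 0.600.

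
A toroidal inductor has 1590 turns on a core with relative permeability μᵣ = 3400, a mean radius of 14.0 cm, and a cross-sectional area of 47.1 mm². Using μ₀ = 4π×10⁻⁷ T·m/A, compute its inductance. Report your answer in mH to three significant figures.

L ≈ 578 mH

For a thin toroid, L = μ₀μᵣN²A/(2πR).
L = (4π×10⁻⁷)(3400)(1590)²(4.710×10^-5) / (2π×0.14 m) = 0.5784 H.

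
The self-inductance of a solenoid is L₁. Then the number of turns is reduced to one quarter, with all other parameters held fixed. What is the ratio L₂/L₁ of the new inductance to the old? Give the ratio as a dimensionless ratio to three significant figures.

L₂/L₁ = 0.0625

For a solenoid, L ∝ μᵣN²A/ℓ.
L₂/L₁ = (0.25)^2 = 0.0625.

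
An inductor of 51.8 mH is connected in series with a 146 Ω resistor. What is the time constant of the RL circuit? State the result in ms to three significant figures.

τ = L/R = (5.180×10^-2 H)/(146 Ω) = 3.548×10^-4 s.

τ ≈ 0.355 ms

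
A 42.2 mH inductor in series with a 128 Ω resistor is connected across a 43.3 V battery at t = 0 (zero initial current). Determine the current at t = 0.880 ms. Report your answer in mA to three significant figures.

τ = L/R = 4.220×10^-2/128 = 3.297×10^-4 s; final current I_∞ = ε/R = 43.3/128 = 0.3383 A.
I(t) = I_∞(1 − e^(−t/τ)) with t/τ = 2.669.
I = (0.3383)(1 − e^(−2.669)) = 0.3148 A.

I ≈ 315 mA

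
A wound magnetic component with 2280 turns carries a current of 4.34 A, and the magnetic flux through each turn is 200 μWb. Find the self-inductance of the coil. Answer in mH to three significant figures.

Self-inductance is defined by L = NΦ_B/I (flux linkage over current).
L = (2280)(2.000×10^-4 Wb)/(4.34 A) = 0.1051 H.

L ≈ 105 mH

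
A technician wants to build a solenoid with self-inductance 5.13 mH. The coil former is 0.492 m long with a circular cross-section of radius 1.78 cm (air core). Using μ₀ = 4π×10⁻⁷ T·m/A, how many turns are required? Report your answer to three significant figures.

N ≈ 1420 turns

A = πr² = π(1.780×10^-2 m)² = 9.954×10^-4 m².
From L = μ₀N²A/ℓ, N = √(Lℓ / (μ₀A)).
N = √[(5.130×10^-3)(0.492) / ((4π×10⁻⁷)×9.954×10^-4)] = √(2.018×10^6) ≈ 1420.5.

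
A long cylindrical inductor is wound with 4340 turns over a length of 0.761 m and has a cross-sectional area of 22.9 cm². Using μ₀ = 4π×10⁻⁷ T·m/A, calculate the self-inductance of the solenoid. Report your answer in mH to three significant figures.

L ≈ 71.2 mH

A = 22.9 cm² = 2.290×10^-3 m².
For a long solenoid, L = μ₀N²A/ℓ.
L = (4π×10⁻⁷)(4340)²(2.290×10^-3)/(0.761 m) = 7.123×10^-2 H.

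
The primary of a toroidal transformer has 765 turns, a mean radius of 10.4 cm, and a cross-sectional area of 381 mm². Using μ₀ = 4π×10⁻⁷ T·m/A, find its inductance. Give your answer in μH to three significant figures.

L ≈ 429 μH

For a thin toroid, L = μ₀N²A/(2πR).
L = (4π×10⁻⁷)(765)²(3.810×10^-4) / (2π×0.104 m) = 4.288×10^-4 H.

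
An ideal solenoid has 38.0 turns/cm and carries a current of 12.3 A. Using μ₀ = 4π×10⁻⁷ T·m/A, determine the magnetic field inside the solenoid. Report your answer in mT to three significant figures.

Inside a long solenoid, B = μ₀nI.
B = (4π×10⁻⁷)(3.800×10^3 m⁻¹)(12.3 A) = 5.874×10^-2 T.

B ≈ 58.7 mT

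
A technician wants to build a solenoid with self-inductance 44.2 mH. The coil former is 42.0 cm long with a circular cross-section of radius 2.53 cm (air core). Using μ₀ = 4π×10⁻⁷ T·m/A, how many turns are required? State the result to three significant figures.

A = πr² = π(2.530×10^-2 m)² = 2.011×10^-3 m².
From L = μ₀N²A/ℓ, N = √(Lℓ / (μ₀A)).
N = √[(4.420×10^-2)(0.42) / ((4π×10⁻⁷)×2.011×10^-3)] = √(7.346×10^6) ≈ 2710.4.

N ≈ 2710 turns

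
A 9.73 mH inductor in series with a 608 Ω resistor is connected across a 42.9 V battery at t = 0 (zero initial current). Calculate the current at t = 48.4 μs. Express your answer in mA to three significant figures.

τ = L/R = 9.730×10^-3/608 = 1.600×10^-5 s; final current I_∞ = ε/R = 42.9/608 = 7.056×10^-2 A.
I(t) = I_∞(1 − e^(−t/τ)) with t/τ = 3.024.
I = (7.056×10^-2)(1 − e^(−3.024)) = 6.713×10^-2 A.

I ≈ 67.1 mA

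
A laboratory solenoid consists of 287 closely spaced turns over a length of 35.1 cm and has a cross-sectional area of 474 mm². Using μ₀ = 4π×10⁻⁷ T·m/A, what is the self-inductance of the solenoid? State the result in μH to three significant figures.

A = 474 mm² = 4.740×10^-4 m².
For a long solenoid, L = μ₀N²A/ℓ.
L = (4π×10⁻⁷)(287)²(4.740×10^-4)/(0.351 m) = 1.398×10^-4 H.

L ≈ 140 μH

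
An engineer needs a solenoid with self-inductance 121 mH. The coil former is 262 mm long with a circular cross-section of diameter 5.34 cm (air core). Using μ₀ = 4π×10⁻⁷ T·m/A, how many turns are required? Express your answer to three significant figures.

A = π(d/2)² = π(2.670×10^-2 m)² = 2.240×10^-3 m².
From L = μ₀N²A/ℓ, N = √(Lℓ / (μ₀A)).
N = √[(0.121)(0.262) / ((4π×10⁻⁷)×2.240×10^-3)] = √(1.126×10^7) ≈ 3356.2.

N ≈ 3360 turns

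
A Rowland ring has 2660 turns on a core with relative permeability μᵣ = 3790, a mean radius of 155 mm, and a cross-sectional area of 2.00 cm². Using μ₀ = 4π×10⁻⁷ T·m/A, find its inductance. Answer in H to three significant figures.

L ≈ 6.92 H

For a thin toroid, L = μ₀μᵣN²A/(2πR).
L = (4π×10⁻⁷)(3790)(2660)²(2.000×10^-4) / (2π×0.155 m) = 6.92 H.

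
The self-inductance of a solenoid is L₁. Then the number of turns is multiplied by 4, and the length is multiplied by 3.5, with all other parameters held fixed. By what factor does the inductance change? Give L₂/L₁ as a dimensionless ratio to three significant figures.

For a solenoid, L ∝ μᵣN²A/ℓ.
L₂/L₁ = (4)^2 × (3.5)^-1 = 4.57.

L₂/L₁ = 4.57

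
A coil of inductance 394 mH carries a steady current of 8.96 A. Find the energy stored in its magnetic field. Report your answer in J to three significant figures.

U ≈ 15.8 J

Stored magnetic energy: U = ½LI².
U = ½(0.394 H)(8.96 A)² = 15.82 J.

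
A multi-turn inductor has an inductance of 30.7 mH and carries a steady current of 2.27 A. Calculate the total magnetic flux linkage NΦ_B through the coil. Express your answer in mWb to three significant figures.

NΦ_B ≈ 69.7 mWb

From L = NΦ_B/I, the flux linkage is NΦ_B = LI.
NΦ_B = (3.070×10^-2 H)(2.27 A) = 6.969×10^-2 Wb.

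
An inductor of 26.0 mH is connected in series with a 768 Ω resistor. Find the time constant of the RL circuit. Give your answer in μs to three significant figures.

τ = L/R = (2.600×10^-2 H)/(768 Ω) = 3.385×10^-5 s.

τ ≈ 33.9 μs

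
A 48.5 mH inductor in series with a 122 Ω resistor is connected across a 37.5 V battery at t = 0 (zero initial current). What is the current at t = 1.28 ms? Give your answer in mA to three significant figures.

I ≈ 295 mA

τ = L/R = 4.850×10^-2/122 = 3.975×10^-4 s; final current I_∞ = ε/R = 37.5/122 = 0.3074 A.
I(t) = I_∞(1 − e^(−t/τ)) with t/τ = 3.220.
I = (0.3074)(1 − e^(−3.220)) = 0.2951 A.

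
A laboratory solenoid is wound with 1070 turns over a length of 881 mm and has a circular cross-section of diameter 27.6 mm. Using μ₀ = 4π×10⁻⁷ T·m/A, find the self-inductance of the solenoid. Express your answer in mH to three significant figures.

L ≈ 0.977 mH

A = π(d/2)² = π(1.380×10^-2 m)² = 5.983×10^-4 m².
For a long solenoid, L = μ₀N²A/ℓ.
L = (4π×10⁻⁷)(1070)²(5.983×10^-4)/(0.881 m) = 9.770×10^-4 H.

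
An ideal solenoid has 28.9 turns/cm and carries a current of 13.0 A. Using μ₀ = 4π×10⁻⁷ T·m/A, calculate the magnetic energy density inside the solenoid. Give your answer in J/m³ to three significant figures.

u ≈ 887 J/m³

B = μ₀nI = (4π×10⁻⁷)(2.890×10^3)(13.0) = 4.721×10^-2 T.
u = B²/(2μ₀) = (4.721×10^-2)²/(2×4π×10⁻⁷) = 886.9 J/m³.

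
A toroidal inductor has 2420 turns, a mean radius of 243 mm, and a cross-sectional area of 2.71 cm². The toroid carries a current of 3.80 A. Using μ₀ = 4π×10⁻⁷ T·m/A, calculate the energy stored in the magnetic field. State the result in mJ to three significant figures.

L = μ₀N²A/(2πR) = (4π×10⁻⁷)(2420)²(2.710×10^-4)/(2π×0.243) = 1.306×10^-3 H.
U = ½LI² = ½(1.306×10^-3)(3.80)² = 9.431×10^-3 J.

U ≈ 9.43 mJ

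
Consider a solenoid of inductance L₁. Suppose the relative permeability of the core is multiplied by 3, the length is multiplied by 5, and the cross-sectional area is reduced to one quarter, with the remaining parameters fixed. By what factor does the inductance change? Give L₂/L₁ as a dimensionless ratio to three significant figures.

For a solenoid, L ∝ μᵣN²A/ℓ.
L₂/L₁ = (3) × (5)^-1 × (0.25) = 0.150.

L₂/L₁ = 0.150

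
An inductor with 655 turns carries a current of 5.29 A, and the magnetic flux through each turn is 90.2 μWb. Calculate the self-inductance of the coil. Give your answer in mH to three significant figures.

L ≈ 11.2 mH

Self-inductance is defined by L = NΦ_B/I (flux linkage over current).
L = (655)(9.020×10^-5 Wb)/(5.29 A) = 1.117×10^-2 H.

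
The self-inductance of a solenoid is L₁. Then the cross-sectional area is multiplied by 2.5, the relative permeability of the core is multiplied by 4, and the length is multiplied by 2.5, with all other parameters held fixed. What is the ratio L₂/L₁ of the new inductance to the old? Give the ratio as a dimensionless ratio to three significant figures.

L₂/L₁ = 4.00

For a solenoid, L ∝ μᵣN²A/ℓ.
L₂/L₁ = (2.5) × (4) × (2.5)^-1 = 4.00.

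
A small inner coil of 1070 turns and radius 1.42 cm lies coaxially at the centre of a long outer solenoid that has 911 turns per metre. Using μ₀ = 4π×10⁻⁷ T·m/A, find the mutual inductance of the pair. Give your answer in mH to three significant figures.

The outer solenoid produces a uniform field B₁ = μ₀n₁I₁ across the inner coil,
so the flux linkage is N₂Φ = N₂B₁A₂ = μ₀n₁N₂A₂·I₁, giving M = μ₀n₁N₂A₂.
A₂ = πr² = π(1.420×10^-2 m)² = 6.3347×10^-4 m².
M = (4π×10⁻⁷)(911)(1070)(6.3347×10^-4) = 7.760×10^-4 H.

M ≈ 0.776 mH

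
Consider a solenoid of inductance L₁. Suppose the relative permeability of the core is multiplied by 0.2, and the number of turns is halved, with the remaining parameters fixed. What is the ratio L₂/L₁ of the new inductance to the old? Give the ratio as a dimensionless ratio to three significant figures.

L₂/L₁ = 0.0500

For a solenoid, L ∝ μᵣN²A/ℓ.
L₂/L₁ = (0.2) × (0.5)^2 = 0.0500.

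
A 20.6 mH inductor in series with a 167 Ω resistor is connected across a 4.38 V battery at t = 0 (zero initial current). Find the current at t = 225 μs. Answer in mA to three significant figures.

τ = L/R = 2.060×10^-2/167 = 1.234×10^-4 s; final current I_∞ = ε/R = 4.38/167 = 2.623×10^-2 A.
I(t) = I_∞(1 − e^(−t/τ)) with t/τ = 1.824.
I = (2.623×10^-2)(1 − e^(−1.824)) = 2.200×10^-2 A.

I ≈ 22.0 mA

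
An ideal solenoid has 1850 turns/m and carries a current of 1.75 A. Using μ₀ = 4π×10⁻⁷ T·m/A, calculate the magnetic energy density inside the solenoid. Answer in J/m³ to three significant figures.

B = μ₀nI = (4π×10⁻⁷)(1.850×10^3)(1.75) = 4.068×10^-3 T.
u = B²/(2μ₀) = (4.068×10^-3)²/(2×4π×10⁻⁷) = 6.586 J/m³.

u ≈ 6.59 J/m³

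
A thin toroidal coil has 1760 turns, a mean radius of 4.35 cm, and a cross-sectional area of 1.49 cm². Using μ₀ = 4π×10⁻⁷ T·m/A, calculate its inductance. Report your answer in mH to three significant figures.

For a thin toroid, L = μ₀N²A/(2πR).
L = (4π×10⁻⁷)(1760)²(1.490×10^-4) / (2π×4.350×10^-2 m) = 2.122×10^-3 H.

L ≈ 2.12 mH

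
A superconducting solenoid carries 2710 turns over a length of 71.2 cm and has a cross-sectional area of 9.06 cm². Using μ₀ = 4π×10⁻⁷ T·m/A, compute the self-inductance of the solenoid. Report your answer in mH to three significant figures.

L ≈ 11.7 mH

A = 9.06 cm² = 9.060×10^-4 m².
For a long solenoid, L = μ₀N²A/ℓ.
L = (4π×10⁻⁷)(2710)²(9.060×10^-4)/(0.712 m) = 1.174×10^-2 H.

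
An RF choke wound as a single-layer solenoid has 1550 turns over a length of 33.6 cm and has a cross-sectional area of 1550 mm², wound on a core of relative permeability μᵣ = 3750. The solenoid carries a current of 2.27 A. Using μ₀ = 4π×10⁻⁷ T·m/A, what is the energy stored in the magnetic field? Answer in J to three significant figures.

A = 1550 mm² = 1.550×10^-3 m².
L = μ₀μᵣN²A/ℓ = (4π×10⁻⁷)(3750)(1550)²(1.550×10^-3)/(0.336) = 52.23 H.
U = ½LI² = ½(52.23)(2.27)² = 134.6 J.

U ≈ 135 J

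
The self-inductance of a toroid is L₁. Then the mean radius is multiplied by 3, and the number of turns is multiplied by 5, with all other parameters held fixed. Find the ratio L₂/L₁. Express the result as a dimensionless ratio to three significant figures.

L₂/L₁ = 8.33

For a toroid, L ∝ μᵣN²A/R.
L₂/L₁ = (3)^-1 × (5)^2 = 8.33.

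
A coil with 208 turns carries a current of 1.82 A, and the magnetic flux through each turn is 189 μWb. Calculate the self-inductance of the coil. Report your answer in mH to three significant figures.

L ≈ 21.6 mH

Self-inductance is defined by L = NΦ_B/I (flux linkage over current).
L = (208)(1.890×10^-4 Wb)/(1.82 A) = 2.160×10^-2 H.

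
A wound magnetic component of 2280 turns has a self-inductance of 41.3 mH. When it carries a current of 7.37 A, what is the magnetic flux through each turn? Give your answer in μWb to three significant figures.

From L = NΦ_B/I, the flux per turn is Φ_B = LI/N.
Φ_B = (4.130×10^-2 H)(7.37 A)/2280 = 1.335×10^-4 Wb.

Φ_B ≈ 134 μWb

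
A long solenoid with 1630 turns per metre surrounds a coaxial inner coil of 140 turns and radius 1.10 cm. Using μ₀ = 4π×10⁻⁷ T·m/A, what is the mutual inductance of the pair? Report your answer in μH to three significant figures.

M ≈ 109 μH

The outer solenoid produces a uniform field B₁ = μ₀n₁I₁ across the inner coil,
so the flux linkage is N₂Φ = N₂B₁A₂ = μ₀n₁N₂A₂·I₁, giving M = μ₀n₁N₂A₂.
A₂ = πr² = π(1.100×10^-2 m)² = 3.801×10^-4 m².
M = (4π×10⁻⁷)(1630)(140)(3.801×10^-4) = 1.090×10^-4 H.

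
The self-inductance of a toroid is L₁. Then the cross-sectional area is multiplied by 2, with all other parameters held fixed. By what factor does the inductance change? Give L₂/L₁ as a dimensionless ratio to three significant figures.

L₂/L₁ = 2.00

For a toroid, L ∝ μᵣN²A/R.
L₂/L₁ = (2) = 2.00.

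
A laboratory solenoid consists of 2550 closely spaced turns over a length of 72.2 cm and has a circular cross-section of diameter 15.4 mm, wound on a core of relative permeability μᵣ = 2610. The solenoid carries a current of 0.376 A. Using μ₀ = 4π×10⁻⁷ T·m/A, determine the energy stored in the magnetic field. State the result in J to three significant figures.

A = π(d/2)² = π(7.700×10^-3 m)² = 1.863×10^-4 m².
L = μ₀μᵣN²A/ℓ = (4π×10⁻⁷)(2610)(2550)²(1.863×10^-4)/(0.722) = 5.502 H.
U = ½LI² = ½(5.502)(0.376)² = 0.3889 J.

U ≈ 0.389 J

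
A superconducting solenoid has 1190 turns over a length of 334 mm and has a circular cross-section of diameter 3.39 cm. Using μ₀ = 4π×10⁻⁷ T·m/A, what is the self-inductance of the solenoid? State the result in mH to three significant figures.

A = π(d/2)² = π(1.695×10^-2 m)² = 9.026×10^-4 m².
For a long solenoid, L = μ₀N²A/ℓ.
L = (4π×10⁻⁷)(1190)²(9.026×10^-4)/(0.334 m) = 4.809×10^-3 H.

L ≈ 4.81 mH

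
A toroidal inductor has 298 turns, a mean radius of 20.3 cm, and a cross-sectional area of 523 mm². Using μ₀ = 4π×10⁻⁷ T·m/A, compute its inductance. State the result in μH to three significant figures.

For a thin toroid, L = μ₀N²A/(2πR).
L = (4π×10⁻⁷)(298)²(5.230×10^-4) / (2π×0.203 m) = 4.576×10^-5 H.

L ≈ 45.8 μH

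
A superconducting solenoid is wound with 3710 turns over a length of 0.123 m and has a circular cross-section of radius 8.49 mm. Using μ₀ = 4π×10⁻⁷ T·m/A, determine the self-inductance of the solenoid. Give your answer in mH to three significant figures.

A = πr² = π(8.490×10^-3 m)² = 2.264×10^-4 m².
For a long solenoid, L = μ₀N²A/ℓ.
L = (4π×10⁻⁷)(3710)²(2.264×10^-4)/(0.123 m) = 3.184×10^-2 H.

L ≈ 31.8 mH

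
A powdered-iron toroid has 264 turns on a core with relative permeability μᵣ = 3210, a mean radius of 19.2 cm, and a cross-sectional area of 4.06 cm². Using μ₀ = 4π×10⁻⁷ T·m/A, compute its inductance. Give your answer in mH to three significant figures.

For a thin toroid, L = μ₀μᵣN²A/(2πR).
L = (4π×10⁻⁷)(3210)(264)²(4.060×10^-4) / (2π×0.192 m) = 9.462×10^-2 H.

L ≈ 94.6 mH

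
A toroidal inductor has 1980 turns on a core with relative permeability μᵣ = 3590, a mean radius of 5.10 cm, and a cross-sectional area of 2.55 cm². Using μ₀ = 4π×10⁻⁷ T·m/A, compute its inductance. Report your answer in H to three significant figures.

For a thin toroid, L = μ₀μᵣN²A/(2πR).
L = (4π×10⁻⁷)(3590)(1980)²(2.550×10^-4) / (2π×5.100×10^-2 m) = 14.07 H.

L ≈ 14.1 H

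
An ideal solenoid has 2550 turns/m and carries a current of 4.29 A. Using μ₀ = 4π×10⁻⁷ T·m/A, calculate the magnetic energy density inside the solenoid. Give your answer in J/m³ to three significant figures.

B = μ₀nI = (4π×10⁻⁷)(2.550×10^3)(4.29) = 1.3747×10^-2 T.
u = B²/(2μ₀) = (1.3747×10^-2)²/(2×4π×10⁻⁷) = 75.19 J/m³.

u ≈ 75.2 J/m³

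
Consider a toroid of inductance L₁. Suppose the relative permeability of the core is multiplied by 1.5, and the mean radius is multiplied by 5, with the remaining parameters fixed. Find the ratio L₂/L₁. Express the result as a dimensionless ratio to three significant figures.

L₂/L₁ = 0.300

For a toroid, L ∝ μᵣN²A/R.
L₂/L₁ = (1.5) × (5)^-1 = 0.300.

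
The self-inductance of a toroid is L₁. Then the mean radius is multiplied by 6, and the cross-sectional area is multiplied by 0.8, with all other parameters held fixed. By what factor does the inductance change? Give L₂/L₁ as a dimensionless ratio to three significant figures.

L₂/L₁ = 0.133

For a toroid, L ∝ μᵣN²A/R.
L₂/L₁ = (6)^-1 × (0.8) = 0.133.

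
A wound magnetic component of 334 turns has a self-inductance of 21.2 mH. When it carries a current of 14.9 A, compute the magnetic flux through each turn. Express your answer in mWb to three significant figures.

From L = NΦ_B/I, the flux per turn is Φ_B = LI/N.
Φ_B = (2.120×10^-2 H)(14.9 A)/334 = 9.457×10^-4 Wb.

Φ_B ≈ 0.946 mWb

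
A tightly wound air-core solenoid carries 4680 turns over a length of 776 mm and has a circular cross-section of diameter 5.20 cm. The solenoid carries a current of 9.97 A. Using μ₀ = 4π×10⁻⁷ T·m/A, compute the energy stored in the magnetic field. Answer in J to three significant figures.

A = π(d/2)² = π(2.600×10^-2 m)² = 2.124×10^-3 m².
L = μ₀N²A/ℓ = (4π×10⁻⁷)(4680)²(2.124×10^-3)/(0.776) = 7.532×10^-2 H.
U = ½LI² = ½(7.532×10^-2)(9.97)² = 3.744 J.

U ≈ 3.74 J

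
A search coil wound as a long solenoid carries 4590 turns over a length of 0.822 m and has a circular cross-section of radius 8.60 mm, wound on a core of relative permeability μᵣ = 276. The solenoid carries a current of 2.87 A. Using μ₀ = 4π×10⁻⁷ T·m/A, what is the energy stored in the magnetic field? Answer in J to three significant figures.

A = πr² = π(8.600×10^-3 m)² = 2.324×10^-4 m².
L = μ₀μᵣN²A/ℓ = (4π×10⁻⁷)(276)(4590)²(2.324×10^-4)/(0.822) = 2.065 H.
U = ½LI² = ½(2.065)(2.87)² = 8.507 J.

U ≈ 8.51 J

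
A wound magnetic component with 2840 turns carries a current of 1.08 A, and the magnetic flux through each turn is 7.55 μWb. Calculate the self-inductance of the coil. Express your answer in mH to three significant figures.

L ≈ 19.9 mH

Self-inductance is defined by L = NΦ_B/I (flux linkage over current).
L = (2840)(7.550×10^-6 Wb)/(1.08 A) = 1.985×10^-2 H.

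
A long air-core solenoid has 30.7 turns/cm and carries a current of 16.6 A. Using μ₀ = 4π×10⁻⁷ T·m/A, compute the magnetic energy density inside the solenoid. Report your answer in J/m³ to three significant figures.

B = μ₀nI = (4π×10⁻⁷)(3.070×10^3)(16.6) = 6.404×10^-2 T.
u = B²/(2μ₀) = (6.404×10^-2)²/(2×4π×10⁻⁷) = 1.632×10^3 J/m³.

u ≈ 1630 J/m³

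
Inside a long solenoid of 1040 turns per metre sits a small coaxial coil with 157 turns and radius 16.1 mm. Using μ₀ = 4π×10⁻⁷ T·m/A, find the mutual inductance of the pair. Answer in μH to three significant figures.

M ≈ 167 μH

The outer solenoid produces a uniform field B₁ = μ₀n₁I₁ across the inner coil,
so the flux linkage is N₂Φ = N₂B₁A₂ = μ₀n₁N₂A₂·I₁, giving M = μ₀n₁N₂A₂.
A₂ = πr² = π(1.610×10^-2 m)² = 8.143×10^-4 m².
M = (4π×10⁻⁷)(1040)(157)(8.143×10^-4) = 1.671×10^-4 H.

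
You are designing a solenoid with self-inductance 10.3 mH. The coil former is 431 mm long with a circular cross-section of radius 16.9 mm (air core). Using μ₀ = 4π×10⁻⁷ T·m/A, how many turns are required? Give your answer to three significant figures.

A = πr² = π(1.690×10^-2 m)² = 8.973×10^-4 m².
From L = μ₀N²A/ℓ, N = √(Lℓ / (μ₀A)).
N = √[(1.030×10^-2)(0.431) / ((4π×10⁻⁷)×8.973×10^-4)] = √(3.937×10^6) ≈ 1984.2.

N ≈ 1980 turns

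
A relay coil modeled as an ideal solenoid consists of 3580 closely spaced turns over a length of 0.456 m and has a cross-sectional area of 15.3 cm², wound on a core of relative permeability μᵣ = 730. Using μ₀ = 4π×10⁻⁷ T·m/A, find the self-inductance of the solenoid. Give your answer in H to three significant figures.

L ≈ 39.4 H

A = 15.3 cm² = 1.530×10^-3 m².
For a long solenoid, L = μ₀μᵣN²A/ℓ.
L = (4π×10⁻⁷)(730)(3580)²(1.530×10^-3)/(0.456 m) = 39.448 H.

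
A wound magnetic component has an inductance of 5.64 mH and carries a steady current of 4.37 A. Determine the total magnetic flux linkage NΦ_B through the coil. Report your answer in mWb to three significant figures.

From L = NΦ_B/I, the flux linkage is NΦ_B = LI.
NΦ_B = (5.640×10^-3 H)(4.37 A) = 2.4647×10^-2 Wb.

NΦ_B ≈ 24.6 mWb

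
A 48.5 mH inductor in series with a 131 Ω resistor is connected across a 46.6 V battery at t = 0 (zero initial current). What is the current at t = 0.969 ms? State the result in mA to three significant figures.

τ = L/R = 4.850×10^-2/131 = 3.702×10^-4 s; final current I_∞ = ε/R = 46.6/131 = 0.3557 A.
I(t) = I_∞(1 − e^(−t/τ)) with t/τ = 2.617.
I = (0.3557)(1 − e^(−2.617)) = 0.3298 A.

I ≈ 330 mA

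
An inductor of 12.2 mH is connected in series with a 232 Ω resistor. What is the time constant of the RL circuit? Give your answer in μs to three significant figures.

τ ≈ 52.6 μs

τ = L/R = (1.220×10^-2 H)/(232 Ω) = 5.259×10^-5 s.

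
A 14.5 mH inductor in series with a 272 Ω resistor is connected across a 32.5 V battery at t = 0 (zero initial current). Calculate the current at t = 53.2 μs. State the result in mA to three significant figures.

I ≈ 75.4 mA

τ = L/R = 1.450×10^-2/272 = 5.331×10^-5 s; final current I_∞ = ε/R = 32.5/272 = 0.11949 A.
I(t) = I_∞(1 − e^(−t/τ)) with t/τ = 0.998.
I = (0.11949)(1 − e^(−0.998)) = 7.544×10^-2 A.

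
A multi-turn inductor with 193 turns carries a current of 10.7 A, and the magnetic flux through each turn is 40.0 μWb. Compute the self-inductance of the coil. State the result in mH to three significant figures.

Self-inductance is defined by L = NΦ_B/I (flux linkage over current).
L = (193)(4.000×10^-5 Wb)/(10.7 A) = 7.21495×10^-4 H.

L ≈ 0.721 mH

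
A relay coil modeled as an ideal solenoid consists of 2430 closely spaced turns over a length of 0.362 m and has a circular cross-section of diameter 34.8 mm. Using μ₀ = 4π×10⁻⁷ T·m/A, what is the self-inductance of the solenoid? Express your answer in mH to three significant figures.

L ≈ 19.5 mH

A = π(d/2)² = π(1.740×10^-2 m)² = 9.511×10^-4 m².
For a long solenoid, L = μ₀N²A/ℓ.
L = (4π×10⁻⁷)(2430)²(9.511×10^-4)/(0.362 m) = 1.950×10^-2 H.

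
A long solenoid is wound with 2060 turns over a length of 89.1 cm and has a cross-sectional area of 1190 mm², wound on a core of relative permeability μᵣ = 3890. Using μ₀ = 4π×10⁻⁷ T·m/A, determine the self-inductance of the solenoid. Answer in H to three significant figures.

L ≈ 27.7 H

A = 1190 mm² = 1.190×10^-3 m².
For a long solenoid, L = μ₀μᵣN²A/ℓ.
L = (4π×10⁻⁷)(3890)(2060)²(1.190×10^-3)/(0.891 m) = 27.71 H.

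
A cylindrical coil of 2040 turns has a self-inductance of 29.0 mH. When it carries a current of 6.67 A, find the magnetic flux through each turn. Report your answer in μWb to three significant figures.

From L = NΦ_B/I, the flux per turn is Φ_B = LI/N.
Φ_B = (2.900×10^-2 H)(6.67 A)/2040 = 9.482×10^-5 Wb.

Φ_B ≈ 94.8 μWb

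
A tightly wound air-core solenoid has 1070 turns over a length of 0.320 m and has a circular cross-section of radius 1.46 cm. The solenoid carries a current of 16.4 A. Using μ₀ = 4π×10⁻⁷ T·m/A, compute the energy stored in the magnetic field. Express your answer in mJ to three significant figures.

A = πr² = π(1.460×10^-2 m)² = 6.697×10^-4 m².
L = μ₀N²A/ℓ = (4π×10⁻⁷)(1070)²(6.697×10^-4)/(0.32) = 3.011×10^-3 H.
U = ½LI² = ½(3.011×10^-3)(16.4)² = 0.4049 J.

U ≈ 405 mJ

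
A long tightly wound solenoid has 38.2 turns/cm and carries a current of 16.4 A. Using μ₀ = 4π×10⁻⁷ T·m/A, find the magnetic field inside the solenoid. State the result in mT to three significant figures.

Inside a long solenoid, B = μ₀nI.
B = (4π×10⁻⁷)(3.820×10^3 m⁻¹)(16.4 A) = 7.873×10^-2 T.

B ≈ 78.7 mT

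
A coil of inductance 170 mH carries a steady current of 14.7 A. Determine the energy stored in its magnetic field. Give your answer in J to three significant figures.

U ≈ 18.4 J

Stored magnetic energy: U = ½LI².
U = ½(0.17 H)(14.7 A)² = 18.37 J.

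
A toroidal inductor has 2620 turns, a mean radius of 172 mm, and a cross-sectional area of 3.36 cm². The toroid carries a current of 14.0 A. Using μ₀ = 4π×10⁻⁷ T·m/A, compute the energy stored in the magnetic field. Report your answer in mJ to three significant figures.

U ≈ 263 mJ

L = μ₀N²A/(2πR) = (4π×10⁻⁷)(2620)²(3.360×10^-4)/(2π×0.172) = 2.682×10^-3 H.
U = ½LI² = ½(2.682×10^-3)(14.0)² = 0.2628 J.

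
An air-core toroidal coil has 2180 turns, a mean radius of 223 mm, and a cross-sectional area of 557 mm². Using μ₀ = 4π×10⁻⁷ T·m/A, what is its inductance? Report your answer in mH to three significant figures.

L ≈ 2.37 mH

For a thin toroid, L = μ₀N²A/(2πR).
L = (4π×10⁻⁷)(2180)²(5.570×10^-4) / (2π×0.223 m) = 2.374×10^-3 H.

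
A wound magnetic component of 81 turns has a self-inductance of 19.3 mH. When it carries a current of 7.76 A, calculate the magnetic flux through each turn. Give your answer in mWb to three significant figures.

From L = NΦ_B/I, the flux per turn is Φ_B = LI/N.
Φ_B = (1.930×10^-2 H)(7.76 A)/81 = 1.849×10^-3 Wb.

Φ_B ≈ 1.85 mWb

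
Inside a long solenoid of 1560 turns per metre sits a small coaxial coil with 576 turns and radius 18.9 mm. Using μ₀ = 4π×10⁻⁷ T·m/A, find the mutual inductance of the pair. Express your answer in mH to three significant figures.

The outer solenoid produces a uniform field B₁ = μ₀n₁I₁ across the inner coil,
so the flux linkage is N₂Φ = N₂B₁A₂ = μ₀n₁N₂A₂·I₁, giving M = μ₀n₁N₂A₂.
A₂ = πr² = π(1.890×10^-2 m)² = 1.122×10^-3 m².
M = (4π×10⁻⁷)(1560)(576)(1.122×10^-3) = 1.267×10^-3 H.

M ≈ 1.27 mH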